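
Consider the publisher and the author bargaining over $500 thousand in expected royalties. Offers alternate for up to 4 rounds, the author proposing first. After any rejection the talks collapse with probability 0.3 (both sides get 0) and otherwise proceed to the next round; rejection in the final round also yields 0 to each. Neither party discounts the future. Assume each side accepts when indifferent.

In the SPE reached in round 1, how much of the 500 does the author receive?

223.5

Round 4 (the publisher proposes): rejection yields 0 for the author; the publisher offers 0 and keeps 500.
Round 3 (the author proposes): rejecting gives the publisher an expected 0.7 × 500 = 350; the author offers that and keeps 150.
Round 2 (the publisher proposes): rejecting gives the author an expected 0.7 × 150 = 105, so the publisher offers 105, keeping 395.
Round 1 (the author proposes): rejecting gives the publisher an expected 0.7 × 395 = 276.5. The author offers 276.5 and keeps 500 − 276.5 = 223.5.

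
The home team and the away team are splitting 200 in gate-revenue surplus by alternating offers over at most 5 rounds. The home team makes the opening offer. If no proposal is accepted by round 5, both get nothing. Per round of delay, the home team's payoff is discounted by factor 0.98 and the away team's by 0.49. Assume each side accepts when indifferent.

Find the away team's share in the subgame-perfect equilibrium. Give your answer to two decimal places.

2.90

Round 5 (the home team proposes): rejection yields 0 for the away team; the home team offers 0 and keeps 200.
Round 4 (the away team proposes): the home team can get 200 next round, worth 0.98 × 200 = 196 now. The away team offers 196 and keeps 200 − 196 = 4.
Round 3 (the home team proposes): the away team can get 4 next round, worth 0.49 × 4 = 1.96 now, so the home team offers 1.96, keeping 198.04.
Round 2 (the away team proposes): the home team can get 198.04 next round, worth 0.98 × 198.04 = 194.0792 now, so the away team offers 194.0792, keeping 5.9208.
Round 1 (the home team proposes): the away team can get 5.9208 next round, worth 0.49 × 5.9208 = 2.901192 now; the home team offers that and keeps 197.098808.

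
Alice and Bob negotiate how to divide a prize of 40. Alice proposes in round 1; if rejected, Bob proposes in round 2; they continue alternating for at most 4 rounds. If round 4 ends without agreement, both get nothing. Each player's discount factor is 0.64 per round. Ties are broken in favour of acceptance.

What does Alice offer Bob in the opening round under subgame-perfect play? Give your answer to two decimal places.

19.70

Round 4 (Bob proposes): Alice will accept anything ≥ 0, so Bob offers 0 and keeps 40.
Round 3 (Alice proposes): Bob can get 40 next round, worth 0.64 × 40 = 25.6 now, so Alice offers 25.6, keeping 14.4.
Round 2 (Bob proposes): Alice can get 14.4 next round, worth 0.64 × 14.4 = 9.216 now, so Bob offers 9.216, keeping 30.784.
Round 1 (Alice proposes): Bob can get 30.784 next round, worth 0.64 × 30.784 = 19.70176 now, so Alice offers 19.70176, keeping 20.29824.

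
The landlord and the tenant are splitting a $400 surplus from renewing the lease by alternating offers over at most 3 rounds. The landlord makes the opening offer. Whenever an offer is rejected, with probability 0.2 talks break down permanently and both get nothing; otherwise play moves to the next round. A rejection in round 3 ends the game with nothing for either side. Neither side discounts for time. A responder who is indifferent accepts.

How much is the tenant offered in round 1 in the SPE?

Round 3 (the landlord proposes): rejection yields 0 for the tenant; the landlord offers 0 and keeps 400.
Round 2 (the tenant proposes): rejecting gives the landlord an expected 0.8 × 400 = 320; the tenant offers that and keeps 80.
Round 1 (the landlord proposes): rejecting gives the tenant an expected 0.8 × 80 = 64; the landlord offers that and keeps 336.

64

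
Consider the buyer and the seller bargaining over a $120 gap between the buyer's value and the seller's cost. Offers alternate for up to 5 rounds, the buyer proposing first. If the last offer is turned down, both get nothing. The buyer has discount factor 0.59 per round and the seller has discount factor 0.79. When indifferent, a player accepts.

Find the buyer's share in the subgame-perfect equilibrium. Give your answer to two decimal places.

63.02

Solve by backward induction from round 5.
Round 5 (the buyer proposes): rejection yields 0 for the seller; the buyer offers 0 and keeps 120.
Round 4 (the seller proposes): the buyer can get 120 next round, worth 0.59 × 120 = 70.8 now, so the seller offers 70.8, keeping 49.2.
Round 3 (the buyer proposes): the seller can get 49.2 next round, worth 0.79 × 49.2 = 38.868 now; the buyer offers that and keeps 81.132.
Round 2 (the seller proposes): the buyer can get 81.132 next round, worth 0.59 × 81.132 = 47.86788 now. The seller offers 47.86788 and keeps 120 − 47.86788 = 72.13212.
Round 1 (the buyer proposes): the seller can get 72.13212 next round, worth 0.79 × 72.13212 = 56.9843748 now, so the buyer offers 56.9843748, keeping 63.0156252.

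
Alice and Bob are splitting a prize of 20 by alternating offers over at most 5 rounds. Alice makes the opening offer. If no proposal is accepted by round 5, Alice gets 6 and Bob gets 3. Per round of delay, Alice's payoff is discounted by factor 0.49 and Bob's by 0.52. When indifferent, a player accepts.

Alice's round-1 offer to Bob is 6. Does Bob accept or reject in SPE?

Reject

Work out Bob's continuation value if the offer is rejected.
Round 5 (Alice proposes): Bob gets 3 if talks fail, so Alice offers 3 and keeps 17.
Round 4 (Bob proposes): Alice can get 17 next round, worth 0.49 × 17 = 8.33 now. Bob offers 8.33 and keeps 20 − 8.33 = 11.67.
Round 3 (Alice proposes): Bob can get 11.67 next round, worth 0.52 × 11.67 = 6.0684 now. Alice offers 6.0684 and keeps 20 − 6.0684 = 13.9316.
Round 2 (Bob proposes): Alice can get 13.9316 next round, worth 0.49 × 13.9316 = 6.826484 now; Bob offers that and keeps 13.173516.
So by rejecting in round 1, Bob gets 13.173516 next round, worth 0.52 × 13.173516 = 6.85022832 now.
Offer 6 < 6.85022832, so Bob rejects.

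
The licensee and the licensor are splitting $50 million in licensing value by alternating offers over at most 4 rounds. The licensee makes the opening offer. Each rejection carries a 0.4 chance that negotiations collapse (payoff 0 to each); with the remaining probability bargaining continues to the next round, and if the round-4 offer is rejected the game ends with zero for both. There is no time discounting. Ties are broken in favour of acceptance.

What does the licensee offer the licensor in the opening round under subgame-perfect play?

22.8

Round 4 (the licensor proposes): rejection yields 0 for the licensee; the licensor offers 0 and keeps 50.
Round 3 (the licensee proposes): rejecting gives the licensor an expected 0.6 × 50 = 30; the licensee offers that and keeps 20.
Round 2 (the licensor proposes): rejecting gives the licensee an expected 0.6 × 20 = 12, so the licensor offers 12, keeping 38.
Round 1 (the licensee proposes): rejecting gives the licensor an expected 0.6 × 38 = 22.8; the licensee offers that and keeps 27.2.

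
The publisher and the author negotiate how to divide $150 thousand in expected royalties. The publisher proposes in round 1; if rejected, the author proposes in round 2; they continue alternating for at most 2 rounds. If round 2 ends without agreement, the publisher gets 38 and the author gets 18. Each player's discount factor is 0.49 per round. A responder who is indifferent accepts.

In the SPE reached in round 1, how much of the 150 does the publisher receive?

95.12

Round 2 (the author proposes): the publisher gets 38 if talks fail, so the author offers 38 and keeps 112.
Round 1 (the publisher proposes): the author can get 112 next round, worth 0.49 × 112 = 54.88 now. The publisher offers 54.88 and keeps 150 − 54.88 = 95.12.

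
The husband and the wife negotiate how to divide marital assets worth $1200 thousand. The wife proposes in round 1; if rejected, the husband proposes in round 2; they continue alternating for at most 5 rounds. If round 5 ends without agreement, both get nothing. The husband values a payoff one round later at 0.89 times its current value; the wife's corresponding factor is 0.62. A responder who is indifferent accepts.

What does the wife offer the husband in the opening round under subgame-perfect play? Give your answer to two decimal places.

Round 5 (the wife proposes): rejection yields 0 for the husband; the wife offers 0 and keeps 1200.
Round 4 (the husband proposes): the wife can get 1200 next round, worth 0.62 × 1200 = 744 now, so the husband offers 744, keeping 456.
Round 3 (the wife proposes): the husband can get 456 next round, worth 0.89 × 456 = 405.84 now; the wife offers that and keeps 794.16.
Round 2 (the husband proposes): the wife can get 794.16 next round, worth 0.62 × 794.16 = 492.3792 now. The husband offers 492.3792 and keeps 1200 − 492.3792 = 707.6208.
Round 1 (the wife proposes): the husband can get 707.6208 next round, worth 0.89 × 707.6208 = 629.782512 now, so the wife offers 629.782512, keeping 570.217488.

629.78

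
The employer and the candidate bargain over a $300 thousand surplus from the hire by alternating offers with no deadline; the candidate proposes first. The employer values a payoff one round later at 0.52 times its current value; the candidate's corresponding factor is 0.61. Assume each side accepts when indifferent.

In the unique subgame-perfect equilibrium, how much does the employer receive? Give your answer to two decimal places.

Let x be the candidate's share when the candidate proposes and y be the employer's share when the employer proposes.
The employer accepts iff offered ≥ 0.52·y, so x = 300 − 0.52y. Symmetrically y = 300 − 0.61x.
Substituting: x = 300 − 0.52(300 − 0.61x), giving x(1 − 0.61·0.52) = 300(1 − 0.52).
So x = 300 × 0.48 / 0.6828 ≈ 210.8963, and the employer receives 300 − x ≈ 89.1037.

89.10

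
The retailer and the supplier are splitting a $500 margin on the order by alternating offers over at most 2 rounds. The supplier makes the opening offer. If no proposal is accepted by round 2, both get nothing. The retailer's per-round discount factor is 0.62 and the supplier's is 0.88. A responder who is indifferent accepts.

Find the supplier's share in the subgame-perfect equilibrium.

190

Round 2 (the retailer proposes): the supplier will accept anything ≥ 0, so the retailer offers 0 and keeps 500.
Round 1 (the supplier proposes): the retailer can get 500 next round, worth 0.62 × 500 = 310 now. The supplier offers 310 and keeps 500 − 310 = 190.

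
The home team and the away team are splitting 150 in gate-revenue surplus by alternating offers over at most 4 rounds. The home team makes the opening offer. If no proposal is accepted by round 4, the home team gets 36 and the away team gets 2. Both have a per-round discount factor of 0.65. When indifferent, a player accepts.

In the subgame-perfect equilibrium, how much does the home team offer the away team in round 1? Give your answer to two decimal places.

By backward induction:
Round 4 (the away team proposes): the home team gets 36 if talks fail, so the away team offers 36 and keeps 114.
Round 3 (the home team proposes): the away team can get 114 next round, worth 0.65 × 114 = 74.1 now; the home team offers that and keeps 75.9.
Round 2 (the away team proposes): the home team can get 75.9 next round, worth 0.65 × 75.9 = 49.335 now. The away team offers 49.335 and keeps 150 − 49.335 = 100.665.
Round 1 (the home team proposes): the away team can get 100.665 next round, worth 0.65 × 100.665 = 65.43225 now. The home team offers 65.43225 and keeps 150 − 65.43225 = 84.56775.

65.43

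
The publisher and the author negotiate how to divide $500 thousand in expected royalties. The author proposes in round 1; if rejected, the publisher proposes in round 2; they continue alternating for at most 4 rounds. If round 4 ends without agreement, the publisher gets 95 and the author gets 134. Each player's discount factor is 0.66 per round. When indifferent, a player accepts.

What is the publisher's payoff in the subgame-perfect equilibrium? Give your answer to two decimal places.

Round 4 (the publisher proposes): the author gets 134 if talks fail, so the publisher offers 134 and keeps 366.
Round 3 (the author proposes): the publisher can get 366 next round, worth 0.66 × 366 = 241.56 now. The author offers 241.56 and keeps 500 − 241.56 = 258.44.
Round 2 (the publisher proposes): the author can get 258.44 next round, worth 0.66 × 258.44 = 170.5704 now; the publisher offers that and keeps 329.4296.
Round 1 (the author proposes): the publisher can get 329.4296 next round, worth 0.66 × 329.4296 = 217.423536 now, so the author offers 217.423536, keeping 282.576464.

217.42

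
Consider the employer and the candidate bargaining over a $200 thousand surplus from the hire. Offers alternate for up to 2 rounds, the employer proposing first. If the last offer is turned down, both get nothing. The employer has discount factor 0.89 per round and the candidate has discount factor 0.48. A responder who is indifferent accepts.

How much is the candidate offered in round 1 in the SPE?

96

Round 2 (the candidate proposes): the employer will accept anything ≥ 0, so the candidate offers 0 and keeps 200.
Round 1 (the employer proposes): the candidate can get 200 next round, worth 0.48 × 200 = 96 now; the employer offers that and keeps 104.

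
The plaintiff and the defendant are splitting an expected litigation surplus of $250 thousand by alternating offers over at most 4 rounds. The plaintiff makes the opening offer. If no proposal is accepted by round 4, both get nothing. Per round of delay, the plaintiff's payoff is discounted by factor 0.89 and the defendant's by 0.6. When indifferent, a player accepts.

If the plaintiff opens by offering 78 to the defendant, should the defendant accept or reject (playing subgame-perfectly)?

Reject

Work out the defendant's continuation value if the offer is rejected.
Round 4 (the defendant proposes): rejection yields 0 for the plaintiff; the defendant offers 0 and keeps 250.
Round 3 (the plaintiff proposes): the defendant can get 250 next round, worth 0.6 × 250 = 150 now, so the plaintiff offers 150, keeping 100.
Round 2 (the defendant proposes): the plaintiff can get 100 next round, worth 0.89 × 100 = 89 now; the defendant offers that and keeps 161.
So by rejecting in round 1, the defendant gets 161 next round, worth 0.6 × 161 = 96.6 now.
Offer 78 < 96.6, so the defendant rejects.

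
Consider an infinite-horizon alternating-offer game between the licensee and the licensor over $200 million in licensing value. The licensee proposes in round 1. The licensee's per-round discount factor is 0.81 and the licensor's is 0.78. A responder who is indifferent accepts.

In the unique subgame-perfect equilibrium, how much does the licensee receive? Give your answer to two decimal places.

In a stationary SPE each proposer offers the other exactly their discounted continuation value.
If the licensee keeps x when proposing and the licensor keeps y when proposing, then x = 200 − 0.78y and y = 200 − 0.81x.
Solving: x = 200(1 − 0.78) / (1 − 0.81·0.78) = 44 / 0.3682 ≈ 119.5003.
The licensor gets 200 − 119.5003 ≈ 80.4997.

119.50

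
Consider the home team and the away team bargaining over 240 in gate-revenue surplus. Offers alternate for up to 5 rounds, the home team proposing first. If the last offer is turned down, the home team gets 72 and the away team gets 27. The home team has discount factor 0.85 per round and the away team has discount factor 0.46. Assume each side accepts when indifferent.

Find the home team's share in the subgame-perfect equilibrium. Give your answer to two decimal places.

212.84

By backward induction:
Round 5 (the home team proposes): the away team gets 27 if talks fail, so the home team offers 27 and keeps 213.
Round 4 (the away team proposes): the home team can get 213 next round, worth 0.85 × 213 = 181.05 now. The away team offers 181.05 and keeps 240 − 181.05 = 58.95.
Round 3 (the home team proposes): the away team can get 58.95 next round, worth 0.46 × 58.95 = 27.117 now; the home team offers that and keeps 212.883.
Round 2 (the away team proposes): the home team can get 212.883 next round, worth 0.85 × 212.883 = 180.95055 now. The away team offers 180.95055 and keeps 240 − 180.95055 = 59.04945.
Round 1 (the home team proposes): the away team can get 59.04945 next round, worth 0.46 × 59.04945 = 27.162747 now. The home team offers 27.162747 and keeps 240 − 27.162747 = 212.837253.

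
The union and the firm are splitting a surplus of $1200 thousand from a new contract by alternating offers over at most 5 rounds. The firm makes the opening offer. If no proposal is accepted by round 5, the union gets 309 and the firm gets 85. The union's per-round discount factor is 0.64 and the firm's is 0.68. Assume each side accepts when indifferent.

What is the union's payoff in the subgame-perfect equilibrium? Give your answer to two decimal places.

411.24

Round 5 (the firm proposes): the union gets 309 if talks fail, so the firm offers 309 and keeps 891.
Round 4 (the union proposes): the firm can get 891 next round, worth 0.68 × 891 = 605.88 now, so the union offers 605.88, keeping 594.12.
Round 3 (the firm proposes): the union can get 594.12 next round, worth 0.64 × 594.12 = 380.2368 now. The firm offers 380.2368 and keeps 1200 − 380.2368 = 819.7632.
Round 2 (the union proposes): the firm can get 819.7632 next round, worth 0.68 × 819.7632 = 557.438976 now, so the union offers 557.438976, keeping 642.561024.
Round 1 (the firm proposes): the union can get 642.561024 next round, worth 0.64 × 642.561024 = 411.23905536 now. The firm offers 411.23905536 and keeps 1200 − 411.23905536 = 788.76094464.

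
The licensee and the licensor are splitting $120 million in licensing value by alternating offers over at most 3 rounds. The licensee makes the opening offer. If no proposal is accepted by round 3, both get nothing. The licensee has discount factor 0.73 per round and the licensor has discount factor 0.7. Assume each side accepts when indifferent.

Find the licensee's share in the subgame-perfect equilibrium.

Round 3 (the licensee proposes): the licensor will accept anything ≥ 0, so the licensee offers 0 and keeps 120.
Round 2 (the licensor proposes): the licensee can get 120 next round, worth 0.73 × 120 = 87.6 now; the licensor offers that and keeps 32.4.
Round 1 (the licensee proposes): the licensor can get 32.4 next round, worth 0.7 × 32.4 = 22.68 now. The licensee offers 22.68 and keeps 120 − 22.68 = 97.32.

97.32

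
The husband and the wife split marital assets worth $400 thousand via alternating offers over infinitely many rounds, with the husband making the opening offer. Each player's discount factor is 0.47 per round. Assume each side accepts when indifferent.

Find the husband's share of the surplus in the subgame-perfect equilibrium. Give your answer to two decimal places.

272.11

When the husband proposes, the wife accepts any offer worth at least 0.47 times what the wife would get by proposing next round; and vice versa.
This gives x = 400 − 0.47y and y = 400 − 0.47x, where x and y are each side's share when it proposes.
Hence (1 − 0.47·0.47)x = 400(1 − 0.47), i.e. 0.7791·x = 212.
x ≈ 272.1088; the wife's share is 400 − x ≈ 127.8912.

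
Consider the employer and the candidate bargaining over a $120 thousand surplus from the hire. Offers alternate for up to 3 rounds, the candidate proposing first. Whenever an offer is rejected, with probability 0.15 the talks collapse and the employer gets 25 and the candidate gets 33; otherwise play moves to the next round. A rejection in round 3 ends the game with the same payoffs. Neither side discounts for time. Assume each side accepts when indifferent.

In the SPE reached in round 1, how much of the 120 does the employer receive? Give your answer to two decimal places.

32.91

By backward induction:
Round 3 (the candidate proposes): the employer gets 25 if talks fail, so the candidate offers 25 and keeps 95.
Round 2 (the employer proposes): rejecting gives the candidate an expected 0.85 × 95 + 0.15 × 33 = 85.7. The employer offers 85.7 and keeps 120 − 85.7 = 34.3.
Round 1 (the candidate proposes): rejecting gives the employer an expected 0.85 × 34.3 + 0.15 × 25 = 32.905. The candidate offers 32.905 and keeps 120 − 32.905 = 87.095.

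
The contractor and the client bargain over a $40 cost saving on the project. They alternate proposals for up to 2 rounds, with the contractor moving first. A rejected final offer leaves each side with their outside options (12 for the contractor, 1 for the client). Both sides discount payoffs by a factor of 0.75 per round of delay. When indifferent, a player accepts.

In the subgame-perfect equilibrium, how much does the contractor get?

Solve by backward induction from round 2.
Round 2 (the client proposes): the contractor gets 12 if talks fail, so the client offers 12 and keeps 28.
Round 1 (the contractor proposes): the client can get 28 next round, worth 0.75 × 28 = 21 now; the contractor offers that and keeps 19.

19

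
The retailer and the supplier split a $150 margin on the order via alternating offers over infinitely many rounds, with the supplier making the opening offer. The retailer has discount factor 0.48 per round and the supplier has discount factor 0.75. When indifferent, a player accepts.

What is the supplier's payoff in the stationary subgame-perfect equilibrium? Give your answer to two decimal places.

Let x be the supplier's share when the supplier proposes and y be the retailer's share when the retailer proposes.
The retailer accepts iff offered ≥ 0.48·y, so x = 150 − 0.48y. Symmetrically y = 150 − 0.75x.
Substituting: x = 150 − 0.48(150 − 0.75x), giving x(1 − 0.75·0.48) = 150(1 − 0.48).
So x = 150 × 0.52 / 0.64 = 121.875, and the retailer receives 150 − x = 28.125.

121.88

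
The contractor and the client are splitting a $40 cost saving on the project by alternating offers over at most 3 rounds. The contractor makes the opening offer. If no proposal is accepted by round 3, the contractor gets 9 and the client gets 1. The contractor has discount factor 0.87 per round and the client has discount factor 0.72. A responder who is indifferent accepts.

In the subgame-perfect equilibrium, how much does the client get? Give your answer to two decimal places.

Round 3 (the contractor proposes): the client gets 1 if talks fail, so the contractor offers 1 and keeps 39.
Round 2 (the client proposes): the contractor can get 39 next round, worth 0.87 × 39 = 33.93 now; the client offers that and keeps 6.07.
Round 1 (the contractor proposes): the client can get 6.07 next round, worth 0.72 × 6.07 = 4.3704 now. The contractor offers 4.3704 and keeps 40 − 4.3704 = 35.6296.

4.37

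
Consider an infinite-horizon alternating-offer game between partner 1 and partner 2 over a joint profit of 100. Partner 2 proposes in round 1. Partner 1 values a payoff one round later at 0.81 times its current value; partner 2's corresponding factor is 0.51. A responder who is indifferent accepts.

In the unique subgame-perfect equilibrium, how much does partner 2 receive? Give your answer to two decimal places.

32.37

In a stationary SPE each proposer offers the other exactly their discounted continuation value.
If partner 2 keeps x when proposing and partner 1 keeps y when proposing, then x = 100 − 0.81y and y = 100 − 0.51x.
Solving: x = 100(1 − 0.81) / (1 − 0.51·0.81) = 19 / 0.5869 ≈ 32.3735.
Partner 1 gets 100 − 32.3735 ≈ 67.6265.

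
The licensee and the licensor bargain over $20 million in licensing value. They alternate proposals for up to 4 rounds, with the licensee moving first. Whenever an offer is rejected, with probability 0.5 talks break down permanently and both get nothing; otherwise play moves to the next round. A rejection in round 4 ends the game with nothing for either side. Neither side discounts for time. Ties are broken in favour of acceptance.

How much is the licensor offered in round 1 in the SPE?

By backward induction:
Round 4 (the licensor proposes): rejection yields 0 for the licensee; the licensor offers 0 and keeps 20.
Round 3 (the licensee proposes): rejecting gives the licensor an expected 0.5 × 20 = 10; the licensee offers that and keeps 10.
Round 2 (the licensor proposes): rejecting gives the licensee an expected 0.5 × 10 = 5, so the licensor offers 5, keeping 15.
Round 1 (the licensee proposes): rejecting gives the licensor an expected 0.5 × 15 = 7.5; the licensee offers that and keeps 12.5.

7.5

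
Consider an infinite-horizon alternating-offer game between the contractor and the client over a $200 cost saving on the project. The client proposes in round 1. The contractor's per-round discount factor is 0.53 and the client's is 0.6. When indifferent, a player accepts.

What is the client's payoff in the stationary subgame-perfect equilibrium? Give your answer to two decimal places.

137.83

In a stationary SPE each proposer offers the other exactly their discounted continuation value.
If the client keeps x when proposing and the contractor keeps y when proposing, then x = 200 − 0.53y and y = 200 − 0.6x.
Solving: x = 200(1 − 0.53) / (1 − 0.6·0.53) = 94 / 0.682 ≈ 137.8299.
The contractor gets 200 − 137.8299 ≈ 62.1701.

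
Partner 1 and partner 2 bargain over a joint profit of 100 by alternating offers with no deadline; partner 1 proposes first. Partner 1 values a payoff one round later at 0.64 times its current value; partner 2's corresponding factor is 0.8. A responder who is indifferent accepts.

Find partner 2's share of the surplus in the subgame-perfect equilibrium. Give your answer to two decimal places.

In a stationary SPE each proposer offers the other exactly their discounted continuation value.
If partner 1 keeps x when proposing and partner 2 keeps y when proposing, then x = 100 − 0.8y and y = 100 − 0.64x.
Solving: x = 100(1 − 0.8) / (1 − 0.64·0.8) = 20 / 0.488 ≈ 40.9836.
Partner 2 gets 100 − 40.9836 ≈ 59.0164.

59.02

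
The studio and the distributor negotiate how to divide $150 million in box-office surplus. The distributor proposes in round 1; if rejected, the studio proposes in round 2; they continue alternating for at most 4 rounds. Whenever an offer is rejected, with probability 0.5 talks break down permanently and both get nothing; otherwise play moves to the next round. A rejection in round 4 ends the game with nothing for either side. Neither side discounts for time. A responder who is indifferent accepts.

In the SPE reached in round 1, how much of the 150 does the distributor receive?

93.75

Round 4 (the studio proposes): rejection yields 0 for the distributor; the studio offers 0 and keeps 150.
Round 3 (the distributor proposes): rejecting gives the studio an expected 0.5 × 150 = 75; the distributor offers that and keeps 75.
Round 2 (the studio proposes): rejecting gives the distributor an expected 0.5 × 75 = 37.5; the studio offers that and keeps 112.5.
Round 1 (the distributor proposes): rejecting gives the studio an expected 0.5 × 112.5 = 56.25; the distributor offers that and keeps 93.75.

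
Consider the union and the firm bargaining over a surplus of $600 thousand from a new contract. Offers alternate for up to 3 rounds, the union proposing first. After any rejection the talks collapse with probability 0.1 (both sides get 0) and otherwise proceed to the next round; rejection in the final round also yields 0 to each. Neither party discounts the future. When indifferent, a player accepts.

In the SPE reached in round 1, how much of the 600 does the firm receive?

By backward induction:
Round 3 (the union proposes): the firm will accept anything ≥ 0, so the union offers 0 and keeps 600.
Round 2 (the firm proposes): rejecting gives the union an expected 0.9 × 600 = 540. The firm offers 540 and keeps 600 − 540 = 60.
Round 1 (the union proposes): rejecting gives the firm an expected 0.9 × 60 = 54, so the union offers 54, keeping 546.

54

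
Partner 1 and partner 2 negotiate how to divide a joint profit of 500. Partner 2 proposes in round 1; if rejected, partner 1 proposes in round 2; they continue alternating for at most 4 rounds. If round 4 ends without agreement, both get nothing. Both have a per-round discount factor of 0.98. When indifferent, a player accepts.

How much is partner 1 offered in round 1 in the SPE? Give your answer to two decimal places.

480.40

Solve by backward induction from round 4.
Round 4 (partner 1 proposes): rejection yields 0 for partner 2; partner 1 offers 0 and keeps 500.
Round 3 (partner 2 proposes): partner 1 can get 500 next round, worth 0.98 × 500 = 490 now. Partner 2 offers 490 and keeps 500 − 490 = 10.
Round 2 (partner 1 proposes): partner 2 can get 10 next round, worth 0.98 × 10 = 9.8 now, so partner 1 offers 9.8, keeping 490.2.
Round 1 (partner 2 proposes): partner 1 can get 490.2 next round, worth 0.98 × 490.2 = 480.396 now. Partner 2 offers 480.396 and keeps 500 − 480.396 = 19.604.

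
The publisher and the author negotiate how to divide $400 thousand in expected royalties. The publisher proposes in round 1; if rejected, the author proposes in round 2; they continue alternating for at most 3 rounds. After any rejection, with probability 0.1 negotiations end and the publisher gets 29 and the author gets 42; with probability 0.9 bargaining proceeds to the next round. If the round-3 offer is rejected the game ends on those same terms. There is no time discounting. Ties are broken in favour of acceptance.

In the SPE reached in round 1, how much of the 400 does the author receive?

71.61

By backward induction:
Round 3 (the publisher proposes): the author gets 42 if talks fail, so the publisher offers 42 and keeps 358.
Round 2 (the author proposes): rejecting gives the publisher an expected 0.9 × 358 + 0.1 × 29 = 325.1, so the author offers 325.1, keeping 74.9.
Round 1 (the publisher proposes): rejecting gives the author an expected 0.9 × 74.9 + 0.1 × 42 = 71.61, so the publisher offers 71.61, keeping 328.39.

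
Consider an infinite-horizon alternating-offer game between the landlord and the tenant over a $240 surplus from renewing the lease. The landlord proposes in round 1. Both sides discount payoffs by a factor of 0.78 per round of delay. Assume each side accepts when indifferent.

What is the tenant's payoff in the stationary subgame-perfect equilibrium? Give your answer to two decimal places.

105.17

When the landlord proposes, the tenant accepts any offer worth at least 0.78 times what the tenant would get by proposing next round; and vice versa.
This gives x = 240 − 0.78y and y = 240 − 0.78x, where x and y are each side's share when it proposes.
Hence (1 − 0.78·0.78)x = 240(1 − 0.78), i.e. 0.3916·x = 52.8.
x ≈ 134.8315; the tenant's share is 240 − x ≈ 105.1685.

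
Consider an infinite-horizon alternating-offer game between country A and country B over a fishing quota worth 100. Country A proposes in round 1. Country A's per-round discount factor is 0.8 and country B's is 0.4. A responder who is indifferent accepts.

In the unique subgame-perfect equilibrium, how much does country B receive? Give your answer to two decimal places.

When country A proposes, country B accepts any offer worth at least 0.4 times what country B would get by proposing next round; and vice versa.
This gives x = 100 − 0.4y and y = 100 − 0.8x, where x and y are each side's share when it proposes.
Hence (1 − 0.4·0.8)x = 100(1 − 0.4), i.e. 0.68·x = 60.
x ≈ 88.2353; country B's share is 100 − x ≈ 11.7647.

11.76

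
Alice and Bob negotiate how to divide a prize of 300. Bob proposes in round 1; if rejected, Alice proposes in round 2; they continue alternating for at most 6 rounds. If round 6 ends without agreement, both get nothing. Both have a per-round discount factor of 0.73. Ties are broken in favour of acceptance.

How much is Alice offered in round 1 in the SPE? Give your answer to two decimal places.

152.83

Solve by backward induction from round 6.
Round 6 (Alice proposes): Bob will accept anything ≥ 0, so Alice offers 0 and keeps 300.
Round 5 (Bob proposes): Alice can get 300 next round, worth 0.73 × 300 = 219 now, so Bob offers 219, keeping 81.
Round 4 (Alice proposes): Bob can get 81 next round, worth 0.73 × 81 = 59.13 now. Alice offers 59.13 and keeps 300 − 59.13 = 240.87.
Round 3 (Bob proposes): Alice can get 240.87 next round, worth 0.73 × 240.87 = 175.8351 now; Bob offers that and keeps 124.1649.
Round 2 (Alice proposes): Bob can get 124.1649 next round, worth 0.73 × 124.1649 = 90.640377 now, so Alice offers 90.640377, keeping 209.359623.
Round 1 (Bob proposes): Alice can get 209.359623 next round, worth 0.73 × 209.359623 = 152.83252479 now, so Bob offers 152.83252479, keeping 147.16747521.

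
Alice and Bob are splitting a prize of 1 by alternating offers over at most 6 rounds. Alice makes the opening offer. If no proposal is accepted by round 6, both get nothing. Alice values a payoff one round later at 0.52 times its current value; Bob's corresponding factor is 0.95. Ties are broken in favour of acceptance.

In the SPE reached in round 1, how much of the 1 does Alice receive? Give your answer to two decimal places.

0.09

Round 6 (Bob proposes): rejection yields 0 for Alice; Bob offers 0 and keeps 1.
Round 5 (Alice proposes): Bob can get 1 next round, worth 0.95 × 1 = 0.95 now. Alice offers 0.95 and keeps 1 − 0.95 = 0.05.
Round 4 (Bob proposes): Alice can get 0.05 next round, worth 0.52 × 0.05 = 0.026 now. Bob offers 0.026 and keeps 1 − 0.026 = 0.974.
Round 3 (Alice proposes): Bob can get 0.974 next round, worth 0.95 × 0.974 = 0.9253 now. Alice offers 0.9253 and keeps 1 − 0.9253 = 0.0747.
Round 2 (Bob proposes): Alice can get 0.0747 next round, worth 0.52 × 0.0747 = 0.038844 now, so Bob offers 0.038844, keeping 0.961156.
Round 1 (Alice proposes): Bob can get 0.961156 next round, worth 0.95 × 0.961156 = 0.9130982 now; Alice offers that and keeps 0.0869018.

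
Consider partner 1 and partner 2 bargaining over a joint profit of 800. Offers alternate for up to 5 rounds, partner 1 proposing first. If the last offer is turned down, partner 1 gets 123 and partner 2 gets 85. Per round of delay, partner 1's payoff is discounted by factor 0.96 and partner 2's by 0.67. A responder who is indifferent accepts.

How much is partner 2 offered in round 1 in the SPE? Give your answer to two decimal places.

Work backward from the last round.
Round 5 (partner 1 proposes): partner 2 gets 85 if talks fail, so partner 1 offers 85 and keeps 715.
Round 4 (partner 2 proposes): partner 1 can get 715 next round, worth 0.96 × 715 = 686.4 now; partner 2 offers that and keeps 113.6.
Round 3 (partner 1 proposes): partner 2 can get 113.6 next round, worth 0.67 × 113.6 = 76.112 now, so partner 1 offers 76.112, keeping 723.888.
Round 2 (partner 2 proposes): partner 1 can get 723.888 next round, worth 0.96 × 723.888 = 694.93248 now; partner 2 offers that and keeps 105.06752.
Round 1 (partner 1 proposes): partner 2 can get 105.06752 next round, worth 0.67 × 105.06752 = 70.3952384 now, so partner 1 offers 70.3952384, keeping 729.6047616.

70.40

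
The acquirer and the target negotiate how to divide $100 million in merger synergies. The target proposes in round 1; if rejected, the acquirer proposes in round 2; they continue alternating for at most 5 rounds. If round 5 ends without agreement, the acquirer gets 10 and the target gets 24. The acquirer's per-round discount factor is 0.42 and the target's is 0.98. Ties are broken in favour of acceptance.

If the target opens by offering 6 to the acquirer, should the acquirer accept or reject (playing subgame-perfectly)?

Work out the acquirer's continuation value if the offer is rejected.
Round 5 (the target proposes): the acquirer gets 10 if talks fail, so the target offers 10 and keeps 90.
Round 4 (the acquirer proposes): the target can get 90 next round, worth 0.98 × 90 = 88.2 now; the acquirer offers that and keeps 11.8.
Round 3 (the target proposes): the acquirer can get 11.8 next round, worth 0.42 × 11.8 = 4.956 now, so the target offers 4.956, keeping 95.044.
Round 2 (the acquirer proposes): the target can get 95.044 next round, worth 0.98 × 95.044 = 93.14312 now. The acquirer offers 93.14312 and keeps 100 − 93.14312 = 6.85688.
So by rejecting in round 1, the acquirer gets 6.85688 next round, worth 0.42 × 6.85688 = 2.8798896 now.
Offer 6 ≥ 2.8798896, so the acquirer accepts.

Accept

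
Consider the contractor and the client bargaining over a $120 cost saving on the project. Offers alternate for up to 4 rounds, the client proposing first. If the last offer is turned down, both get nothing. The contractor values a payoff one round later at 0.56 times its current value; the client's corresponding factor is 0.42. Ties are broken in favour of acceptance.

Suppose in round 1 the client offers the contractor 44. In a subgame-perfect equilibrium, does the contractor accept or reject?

Round 4 (the contractor proposes): the client will accept anything ≥ 0, so the contractor offers 0 and keeps 120.
Round 3 (the client proposes): the contractor can get 120 next round, worth 0.56 × 120 = 67.2 now; the client offers that and keeps 52.8.
Round 2 (the contractor proposes): the client can get 52.8 next round, worth 0.42 × 52.8 = 22.176 now. The contractor offers 22.176 and keeps 120 − 22.176 = 97.824.
So by rejecting in round 1, the contractor gets 97.824 next round, worth 0.56 × 97.824 = 54.78144 now.
Offer 44 < 54.78144, so the contractor rejects.

Reject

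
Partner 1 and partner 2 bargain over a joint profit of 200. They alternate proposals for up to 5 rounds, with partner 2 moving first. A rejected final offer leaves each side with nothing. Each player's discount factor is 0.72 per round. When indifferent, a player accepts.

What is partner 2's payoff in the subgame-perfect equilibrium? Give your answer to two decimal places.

138.78

Round 5 (partner 2 proposes): rejection yields 0 for partner 1; partner 2 offers 0 and keeps 200.
Round 4 (partner 1 proposes): partner 2 can get 200 next round, worth 0.72 × 200 = 144 now; partner 1 offers that and keeps 56.
Round 3 (partner 2 proposes): partner 1 can get 56 next round, worth 0.72 × 56 = 40.32 now. Partner 2 offers 40.32 and keeps 200 − 40.32 = 159.68.
Round 2 (partner 1 proposes): partner 2 can get 159.68 next round, worth 0.72 × 159.68 = 114.9696 now. Partner 1 offers 114.9696 and keeps 200 − 114.9696 = 85.0304.
Round 1 (partner 2 proposes): partner 1 can get 85.0304 next round, worth 0.72 × 85.0304 = 61.221888 now, so partner 2 offers 61.221888, keeping 138.778112.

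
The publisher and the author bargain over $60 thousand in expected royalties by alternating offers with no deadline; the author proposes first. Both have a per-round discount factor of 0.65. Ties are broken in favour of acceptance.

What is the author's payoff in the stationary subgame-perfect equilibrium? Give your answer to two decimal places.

In a stationary SPE each proposer offers the other exactly their discounted continuation value.
If the author keeps x when proposing and the publisher keeps y when proposing, then x = 60 − 0.65y and y = 60 − 0.65x.
Solving: x = 60(1 − 0.65) / (1 − 0.65·0.65) = 21 / 0.5775 ≈ 36.3636.
The publisher gets 60 − 36.3636 ≈ 23.6364.

36.36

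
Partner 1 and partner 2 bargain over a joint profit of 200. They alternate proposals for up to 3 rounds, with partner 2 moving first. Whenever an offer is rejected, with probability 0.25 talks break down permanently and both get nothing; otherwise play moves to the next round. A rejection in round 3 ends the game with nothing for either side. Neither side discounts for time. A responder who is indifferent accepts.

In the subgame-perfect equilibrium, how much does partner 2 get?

162.5

Round 3 (partner 2 proposes): partner 1 will accept anything ≥ 0, so partner 2 offers 0 and keeps 200.
Round 2 (partner 1 proposes): rejecting gives partner 2 an expected 0.75 × 200 = 150; partner 1 offers that and keeps 50.
Round 1 (partner 2 proposes): rejecting gives partner 1 an expected 0.75 × 50 = 37.5, so partner 2 offers 37.5, keeping 162.5.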